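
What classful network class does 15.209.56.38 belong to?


First octet: 15
Binary: 00001111
0xxxxxxx -> Class A (1-126)
Class A, default mask 255.0.0.0 (/8)


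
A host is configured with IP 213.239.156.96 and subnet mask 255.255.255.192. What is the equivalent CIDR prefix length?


Binary: 11111111.11111111.11111111.11000000
Count leading 1s
Prefix: /26


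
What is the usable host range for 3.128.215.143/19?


Network: 3.128.192.0
Broadcast: 3.128.223.255
First usable = network + 1
Last usable = broadcast - 1
Range: 3.128.192.1 to 3.128.223.254


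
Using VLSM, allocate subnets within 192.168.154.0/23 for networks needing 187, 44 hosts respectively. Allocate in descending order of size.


187 hosts -> /24 (254 usable): 192.168.154.0/24
44 hosts -> /26 (62 usable): 192.168.155.0/26
Allocation: 192.168.154.0/24 (187 hosts, 254 usable); 192.168.155.0/26 (44 hosts, 62 usable)


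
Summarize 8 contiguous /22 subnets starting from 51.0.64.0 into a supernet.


Original prefix: /22
Number of subnets: 8 = 2^3
New prefix = 22 - 3 = 19
Supernet: 51.0.64.0/19


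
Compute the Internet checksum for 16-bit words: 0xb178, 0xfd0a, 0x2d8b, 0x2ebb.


Sum all words (with carry folding):
+ 0xb178 = 0xb178
+ 0xfd0a = 0xae83
+ 0x2d8b = 0xdc0e
+ 0x2ebb = 0x0aca
One's complement: ~0x0aca
Checksum = 0xf535


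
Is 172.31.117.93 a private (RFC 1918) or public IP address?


RFC 1918 private ranges:
  10.0.0.0/8 (10.0.0.0 - 10.255.255.255)
  172.16.0.0/12 (172.16.0.0 - 172.31.255.255)
  192.168.0.0/16 (192.168.0.0 - 192.168.255.255)
Private (in 172.16.0.0/12)


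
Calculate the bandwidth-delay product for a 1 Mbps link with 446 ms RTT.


BDP = bandwidth * RTT
= 1 Mbps * 446 ms
= 1 * 1e6 * 446 / 1000 bits
= 446000 bits
= 55750 bytes
= 54.4434 KB
BDP = 446000 bits (55750 bytes)


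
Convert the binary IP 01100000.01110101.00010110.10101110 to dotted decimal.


01100000 = 96
01110101 = 117
00010110 = 22
10101110 = 174
IP: 96.117.22.174


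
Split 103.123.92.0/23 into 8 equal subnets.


New prefix = 23 + 3 = 26
Each subnet has 64 addresses
  103.123.92.0/26
  103.123.92.64/26
  103.123.92.128/26
  103.123.92.192/26
  103.123.93.0/26
  103.123.93.64/26
  103.123.93.128/26
  103.123.93.192/26
Subnets: 103.123.92.0/26, 103.123.92.64/26, 103.123.92.128/26, 103.123.92.192/26, 103.123.93.0/26, 103.123.93.64/26, 103.123.93.128/26, 103.123.93.192/26


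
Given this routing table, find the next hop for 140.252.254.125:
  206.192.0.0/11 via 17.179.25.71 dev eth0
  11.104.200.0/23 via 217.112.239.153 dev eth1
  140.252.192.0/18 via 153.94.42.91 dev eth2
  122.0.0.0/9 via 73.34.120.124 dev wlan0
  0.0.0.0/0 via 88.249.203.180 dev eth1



Longest prefix match for 140.252.254.125:
  /11 206.192.0.0: no
  /23 11.104.200.0: no
  /18 140.252.192.0: MATCH
  /9 122.0.0.0: no
  /0 0.0.0.0: MATCH
Selected: next-hop 153.94.42.91 via eth2 (matched /18)


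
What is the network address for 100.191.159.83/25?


IP:   01100100.10111111.10011111.01010011
Mask: 11111111.11111111.11111111.10000000
AND operation:
Net:  01100100.10111111.10011111.00000000
Network: 100.191.159.0/25


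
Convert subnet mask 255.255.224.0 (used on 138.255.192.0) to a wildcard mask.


Subnet mask: 255.255.224.0
Wildcard = 255.255.255.255 - subnet mask
255 - 255 = 0
255 - 255 = 0
255 - 224 = 31
255 - 0 = 255
Wildcard: 0.0.31.255


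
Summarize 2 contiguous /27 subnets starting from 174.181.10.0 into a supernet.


Original prefix: /27
Number of subnets: 2 = 2^1
New prefix = 27 - 1 = 26
Supernet: 174.181.10.0/26


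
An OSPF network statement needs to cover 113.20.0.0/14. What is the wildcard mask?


Subnet mask: 255.252.0.0
Wildcard = 255.255.255.255 - subnet mask
255 - 255 = 0
255 - 252 = 3
255 - 0 = 255
255 - 0 = 255
Wildcard: 0.3.255.255


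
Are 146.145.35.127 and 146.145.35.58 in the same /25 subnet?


Mask: 255.255.255.128
146.145.35.127 AND mask = 146.145.35.0
146.145.35.58 AND mask = 146.145.35.0
Yes, same subnet (146.145.35.0)


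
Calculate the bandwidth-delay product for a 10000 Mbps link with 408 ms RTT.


BDP = bandwidth * RTT
= 10000 Mbps * 408 ms
= 10000 * 1e6 * 408 / 1000 bits
= 4080000000 bits
= 510000000 bytes
= 498046.875 KB
BDP = 4080000000 bits (510000000 bytes)


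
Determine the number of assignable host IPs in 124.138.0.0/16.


Host bits = 32 - 16 = 16
Total addresses = 2^16 = 65536
Usable = total - 2 (network and broadcast)
Usable hosts: 65534


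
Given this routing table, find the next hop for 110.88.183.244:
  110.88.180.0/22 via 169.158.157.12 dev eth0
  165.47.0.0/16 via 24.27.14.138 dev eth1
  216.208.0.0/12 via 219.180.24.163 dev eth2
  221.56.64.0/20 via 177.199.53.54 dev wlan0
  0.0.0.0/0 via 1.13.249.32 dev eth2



Longest prefix match for 110.88.183.244:
  /22 110.88.180.0: MATCH
  /16 165.47.0.0: no
  /12 216.208.0.0: no
  /20 221.56.64.0: no
  /0 0.0.0.0: MATCH
Selected: next-hop 169.158.157.12 via eth0 (matched /22)


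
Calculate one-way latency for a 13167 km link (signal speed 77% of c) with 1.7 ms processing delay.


Speed = 0.77 * 3e5 km/s = 231000 km/s
Propagation delay = 13167 / 231000 = 0.057 s = 57 ms
Processing delay = 1.7 ms
Total one-way latency = 58.7 ms


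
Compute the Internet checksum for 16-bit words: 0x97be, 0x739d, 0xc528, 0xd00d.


Sum all words (with carry folding):
+ 0x97be = 0x97be
+ 0x739d = 0x0b5c
+ 0xc528 = 0xd084
+ 0xd00d = 0xa092
One's complement: ~0xa092
Checksum = 0x5f6d


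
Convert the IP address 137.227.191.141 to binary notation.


137 = 10001001
227 = 11100011
191 = 10111111
141 = 10001101
Binary: 10001001.11100011.10111111.10001101


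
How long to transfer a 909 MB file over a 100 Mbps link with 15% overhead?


Effective throughput = 100 * (1 - 15/100) = 85 Mbps
File size in Mb = 909 * 8 = 7272 Mb
Time = 7272 / 85
Time = 85.5529 seconds


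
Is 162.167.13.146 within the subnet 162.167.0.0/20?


Subnet network: 162.167.0.0
Test IP AND mask: 162.167.0.0
Yes, 162.167.13.146 is in 162.167.0.0/20


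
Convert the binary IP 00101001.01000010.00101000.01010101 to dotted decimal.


00101001 = 41
01000010 = 66
00101000 = 40
01010101 = 85
IP: 41.66.40.85


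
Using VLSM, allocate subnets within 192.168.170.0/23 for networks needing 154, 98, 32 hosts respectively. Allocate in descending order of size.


154 hosts -> /24 (254 usable): 192.168.170.0/24
98 hosts -> /25 (126 usable): 192.168.171.0/25
32 hosts -> /26 (62 usable): 192.168.171.128/26
Allocation: 192.168.170.0/24 (154 hosts, 254 usable); 192.168.171.0/25 (98 hosts, 126 usable); 192.168.171.128/26 (32 hosts, 62 usable)


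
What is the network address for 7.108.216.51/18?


IP:   00000111.01101100.11011000.00110011
Mask: 11111111.11111111.11000000.00000000
AND operation:
Net:  00000111.01101100.11000000.00000000
Network: 7.108.192.0/18


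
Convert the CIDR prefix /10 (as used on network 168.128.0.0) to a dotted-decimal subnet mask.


/10 means 10 network bits, 22 host bits
Binary: 11111111110000000000000000000000
Mask: 255.192.0.0


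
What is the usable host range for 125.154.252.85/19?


Network: 125.154.224.0
Broadcast: 125.154.255.255
First usable = network + 1
Last usable = broadcast - 1
Range: 125.154.224.1 to 125.154.255.254


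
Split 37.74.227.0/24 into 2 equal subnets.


New prefix = 24 + 1 = 25
Each subnet has 128 addresses
  37.74.227.0/25
  37.74.227.128/25
Subnets: 37.74.227.0/25, 37.74.227.128/25


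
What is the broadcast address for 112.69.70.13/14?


Network: 112.68.0.0/14
Host bits = 18
Set all host bits to 1:
Broadcast: 112.71.255.255


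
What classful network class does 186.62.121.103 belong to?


First octet: 186
Binary: 10111010
10xxxxxx -> Class B (128-191)
Class B, default mask 255.255.0.0 (/16)


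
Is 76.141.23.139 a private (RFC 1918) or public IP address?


RFC 1918 private ranges:
  10.0.0.0/8 (10.0.0.0 - 10.255.255.255)
  172.16.0.0/12 (172.16.0.0 - 172.31.255.255)
  192.168.0.0/16 (192.168.0.0 - 192.168.255.255)
Public (not in any RFC 1918 range)


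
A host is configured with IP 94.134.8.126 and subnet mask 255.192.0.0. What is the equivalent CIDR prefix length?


Binary: 11111111.11000000.00000000.00000000
Count leading 1s
Prefix: /10


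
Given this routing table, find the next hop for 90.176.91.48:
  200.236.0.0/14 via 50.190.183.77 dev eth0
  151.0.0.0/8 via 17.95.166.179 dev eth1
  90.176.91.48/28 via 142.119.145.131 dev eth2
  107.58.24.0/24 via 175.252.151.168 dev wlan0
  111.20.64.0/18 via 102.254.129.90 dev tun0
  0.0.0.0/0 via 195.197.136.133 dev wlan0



Longest prefix match for 90.176.91.48:
  /14 200.236.0.0: no
  /8 151.0.0.0: no
  /28 90.176.91.48: MATCH
  /24 107.58.24.0: no
  /18 111.20.64.0: no
  /0 0.0.0.0: MATCH
Selected: next-hop 142.119.145.131 via eth2 (matched /28)


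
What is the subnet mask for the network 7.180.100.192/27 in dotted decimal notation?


/27 means 27 network bits, 5 host bits
Binary: 11111111111111111111111111100000
Mask: 255.255.255.224


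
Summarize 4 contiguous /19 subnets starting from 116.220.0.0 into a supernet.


Original prefix: /19
Number of subnets: 4 = 2^2
New prefix = 19 - 2 = 17
Supernet: 116.220.0.0/17


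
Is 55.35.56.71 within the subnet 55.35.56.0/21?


Subnet network: 55.35.56.0
Test IP AND mask: 55.35.56.0
Yes, 55.35.56.71 is in 55.35.56.0/21


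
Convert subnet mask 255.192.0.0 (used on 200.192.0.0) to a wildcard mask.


Subnet mask: 255.192.0.0
Wildcard = 255.255.255.255 - subnet mask
255 - 255 = 0
255 - 192 = 63
255 - 0 = 255
255 - 0 = 255
Wildcard: 0.63.255.255


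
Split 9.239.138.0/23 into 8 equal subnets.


New prefix = 23 + 3 = 26
Each subnet has 64 addresses
  9.239.138.0/26
  9.239.138.64/26
  9.239.138.128/26
  9.239.138.192/26
  9.239.139.0/26
  9.239.139.64/26
  9.239.139.128/26
  9.239.139.192/26
Subnets: 9.239.138.0/26, 9.239.138.64/26, 9.239.138.128/26, 9.239.138.192/26, 9.239.139.0/26, 9.239.139.64/26, 9.239.139.128/26, 9.239.139.192/26


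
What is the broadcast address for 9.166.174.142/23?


Network: 9.166.174.0/23
Host bits = 9
Set all host bits to 1:
Broadcast: 9.166.175.255


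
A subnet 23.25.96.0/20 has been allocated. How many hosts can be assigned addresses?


Host bits = 32 - 20 = 12
Total addresses = 2^12 = 4096
Usable = total - 2 (network and broadcast)
Usable hosts: 4094


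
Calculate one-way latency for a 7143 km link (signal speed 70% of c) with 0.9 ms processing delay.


Speed = 0.7 * 3e5 km/s = 210000 km/s
Propagation delay = 7143 / 210000 = 0.034 s = 34.0143 ms
Processing delay = 0.9 ms
Total one-way latency = 34.9143 ms


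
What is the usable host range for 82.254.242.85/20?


Network: 82.254.240.0
Broadcast: 82.254.255.255
First usable = network + 1
Last usable = broadcast - 1
Range: 82.254.240.1 to 82.254.255.254


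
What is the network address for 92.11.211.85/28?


IP:   01011100.00001011.11010011.01010101
Mask: 11111111.11111111.11111111.11110000
AND operation:
Net:  01011100.00001011.11010011.01010000
Network: 92.11.211.80/28


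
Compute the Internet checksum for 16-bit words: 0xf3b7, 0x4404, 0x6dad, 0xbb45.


Sum all words (with carry folding):
+ 0xf3b7 = 0xf3b7
+ 0x4404 = 0x37bc
+ 0x6dad = 0xa569
+ 0xbb45 = 0x60af
One's complement: ~0x60af
Checksum = 0x9f50


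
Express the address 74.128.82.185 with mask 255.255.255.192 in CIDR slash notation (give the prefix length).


Binary: 11111111.11111111.11111111.11000000
Count leading 1s
Prefix: /26


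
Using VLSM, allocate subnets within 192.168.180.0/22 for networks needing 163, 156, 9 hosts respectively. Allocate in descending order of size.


163 hosts -> /24 (254 usable): 192.168.180.0/24
156 hosts -> /24 (254 usable): 192.168.181.0/24
9 hosts -> /28 (14 usable): 192.168.182.0/28
Allocation: 192.168.180.0/24 (163 hosts, 254 usable); 192.168.181.0/24 (156 hosts, 254 usable); 192.168.182.0/28 (9 hosts, 14 usable)


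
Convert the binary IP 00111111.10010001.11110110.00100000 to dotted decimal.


00111111 = 63
10010001 = 145
11110110 = 246
00100000 = 32
IP: 63.145.246.32


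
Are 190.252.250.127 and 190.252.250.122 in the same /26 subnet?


Mask: 255.255.255.192
190.252.250.127 AND mask = 190.252.250.64
190.252.250.122 AND mask = 190.252.250.64
Yes, same subnet (190.252.250.64)


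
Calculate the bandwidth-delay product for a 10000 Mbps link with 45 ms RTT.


BDP = bandwidth * RTT
= 10000 Mbps * 45 ms
= 10000 * 1e6 * 45 / 1000 bits
= 450000000 bits
= 56250000 bytes
= 54931.6406 KB
BDP = 450000000 bits (56250000 bytes)


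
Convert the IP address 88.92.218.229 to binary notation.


88 = 01011000
92 = 01011100
218 = 11011010
229 = 11100101
Binary: 01011000.01011100.11011010.11100101


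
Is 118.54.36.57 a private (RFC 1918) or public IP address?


RFC 1918 private ranges:
  10.0.0.0/8 (10.0.0.0 - 10.255.255.255)
  172.16.0.0/12 (172.16.0.0 - 172.31.255.255)
  192.168.0.0/16 (192.168.0.0 - 192.168.255.255)
Public (not in any RFC 1918 range)


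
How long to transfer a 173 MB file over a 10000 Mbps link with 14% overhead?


Effective throughput = 10000 * (1 - 14/100) = 8600 Mbps
File size in Mb = 173 * 8 = 1384 Mb
Time = 1384 / 8600
Time = 0.1609 seconds


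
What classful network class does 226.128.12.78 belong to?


First octet: 226
Binary: 11100010
1110xxxx -> Class D (224-239)
Class D (multicast), default mask N/A


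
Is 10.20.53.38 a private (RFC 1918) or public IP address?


RFC 1918 private ranges:
  10.0.0.0/8 (10.0.0.0 - 10.255.255.255)
  172.16.0.0/12 (172.16.0.0 - 172.31.255.255)
  192.168.0.0/16 (192.168.0.0 - 192.168.255.255)
Private (in 10.0.0.0/8)


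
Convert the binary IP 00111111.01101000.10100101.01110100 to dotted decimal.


00111111 = 63
01101000 = 104
10100101 = 165
01110100 = 116
IP: 63.104.165.116


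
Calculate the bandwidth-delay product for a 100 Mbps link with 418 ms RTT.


BDP = bandwidth * RTT
= 100 Mbps * 418 ms
= 100 * 1e6 * 418 / 1000 bits
= 41800000 bits
= 5225000 bytes
= 5102.5391 KB
BDP = 41800000 bits (5225000 bytes)


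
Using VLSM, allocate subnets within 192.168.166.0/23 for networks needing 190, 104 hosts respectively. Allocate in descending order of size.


190 hosts -> /24 (254 usable): 192.168.166.0/24
104 hosts -> /25 (126 usable): 192.168.167.0/25
Allocation: 192.168.166.0/24 (190 hosts, 254 usable); 192.168.167.0/25 (104 hosts, 126 usable)


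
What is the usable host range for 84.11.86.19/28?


Network: 84.11.86.16
Broadcast: 84.11.86.31
First usable = network + 1
Last usable = broadcast - 1
Range: 84.11.86.17 to 84.11.86.30


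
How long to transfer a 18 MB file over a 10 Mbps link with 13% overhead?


Effective throughput = 10 * (1 - 13/100) = 8.7 Mbps
File size in Mb = 18 * 8 = 144 Mb
Time = 144 / 8.7
Time = 16.5517 seconds


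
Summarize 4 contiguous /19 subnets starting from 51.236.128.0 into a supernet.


Original prefix: /19
Number of subnets: 4 = 2^2
New prefix = 19 - 2 = 17
Supernet: 51.236.128.0/17


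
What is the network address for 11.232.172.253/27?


IP:   00001011.11101000.10101100.11111101
Mask: 11111111.11111111.11111111.11100000
AND operation:
Net:  00001011.11101000.10101100.11100000
Network: 11.232.172.224/27


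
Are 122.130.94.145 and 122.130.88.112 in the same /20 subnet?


Mask: 255.255.240.0
122.130.94.145 AND mask = 122.130.80.0
122.130.88.112 AND mask = 122.130.80.0
Yes, same subnet (122.130.80.0)


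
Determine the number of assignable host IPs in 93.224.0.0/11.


Host bits = 32 - 11 = 21
Total addresses = 2^21 = 2097152
Usable = total - 2 (network and broadcast)
Usable hosts: 2097150


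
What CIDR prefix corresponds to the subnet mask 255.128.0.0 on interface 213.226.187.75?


Binary: 11111111.10000000.00000000.00000000
Count leading 1s
Prefix: /9


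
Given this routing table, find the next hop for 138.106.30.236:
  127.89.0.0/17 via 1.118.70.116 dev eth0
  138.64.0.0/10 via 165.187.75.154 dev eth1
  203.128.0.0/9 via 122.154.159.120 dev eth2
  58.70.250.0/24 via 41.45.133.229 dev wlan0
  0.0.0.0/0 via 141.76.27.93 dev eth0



Longest prefix match for 138.106.30.236:
  /17 127.89.0.0: no
  /10 138.64.0.0: MATCH
  /9 203.128.0.0: no
  /24 58.70.250.0: no
  /0 0.0.0.0: MATCH
Selected: next-hop 165.187.75.154 via eth1 (matched /10)


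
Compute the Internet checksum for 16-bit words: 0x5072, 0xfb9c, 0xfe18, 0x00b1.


Sum all words (with carry folding):
+ 0x5072 = 0x5072
+ 0xfb9c = 0x4c0f
+ 0xfe18 = 0x4a28
+ 0x00b1 = 0x4ad9
One's complement: ~0x4ad9
Checksum = 0xb526


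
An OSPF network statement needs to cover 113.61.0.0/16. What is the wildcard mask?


Subnet mask: 255.255.0.0
Wildcard = 255.255.255.255 - subnet mask
255 - 255 = 0
255 - 255 = 0
255 - 0 = 255
255 - 0 = 255
Wildcard: 0.0.255.255


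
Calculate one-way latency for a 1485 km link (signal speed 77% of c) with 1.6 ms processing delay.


Speed = 0.77 * 3e5 km/s = 231000 km/s
Propagation delay = 1485 / 231000 = 0.0064 s = 6.4286 ms
Processing delay = 1.6 ms
Total one-way latency = 8.0286 ms


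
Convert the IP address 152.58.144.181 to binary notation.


152 = 10011000
58 = 00111010
144 = 10010000
181 = 10110101
Binary: 10011000.00111010.10010000.10110101


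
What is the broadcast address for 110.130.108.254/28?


Network: 110.130.108.240/28
Host bits = 4
Set all host bits to 1:
Broadcast: 110.130.108.255


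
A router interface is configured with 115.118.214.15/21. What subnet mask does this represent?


/21 means 21 network bits, 11 host bits
Binary: 11111111111111111111100000000000
Mask: 255.255.248.0


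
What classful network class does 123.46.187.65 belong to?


First octet: 123
Binary: 01111011
0xxxxxxx -> Class A (1-126)
Class A, default mask 255.0.0.0 (/8)


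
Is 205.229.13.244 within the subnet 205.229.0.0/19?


Subnet network: 205.229.0.0
Test IP AND mask: 205.229.0.0
Yes, 205.229.13.244 is in 205.229.0.0/19


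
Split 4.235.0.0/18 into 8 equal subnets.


New prefix = 18 + 3 = 21
Each subnet has 2048 addresses
  4.235.0.0/21
  4.235.8.0/21
  4.235.16.0/21
  4.235.24.0/21
  4.235.32.0/21
  4.235.40.0/21
  4.235.48.0/21
  4.235.56.0/21
Subnets: 4.235.0.0/21, 4.235.8.0/21, 4.235.16.0/21, 4.235.24.0/21, 4.235.32.0/21, 4.235.40.0/21, 4.235.48.0/21, 4.235.56.0/21


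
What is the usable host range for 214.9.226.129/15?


Network: 214.8.0.0
Broadcast: 214.9.255.255
First usable = network + 1
Last usable = broadcast - 1
Range: 214.8.0.1 to 214.9.255.254


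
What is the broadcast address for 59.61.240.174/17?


Network: 59.61.128.0/17
Host bits = 15
Set all host bits to 1:
Broadcast: 59.61.255.255


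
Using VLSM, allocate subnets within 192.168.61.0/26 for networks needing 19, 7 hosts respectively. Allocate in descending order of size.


19 hosts -> /27 (30 usable): 192.168.61.0/27
7 hosts -> /28 (14 usable): 192.168.61.32/28
Allocation: 192.168.61.0/27 (19 hosts, 30 usable); 192.168.61.32/28 (7 hosts, 14 usable)


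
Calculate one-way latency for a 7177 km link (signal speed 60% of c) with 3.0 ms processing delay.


Speed = 0.6 * 3e5 km/s = 180000 km/s
Propagation delay = 7177 / 180000 = 0.0399 s = 39.8722 ms
Processing delay = 3.0 ms
Total one-way latency = 42.8722 ms


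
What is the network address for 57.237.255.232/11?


IP:   00111001.11101101.11111111.11101000
Mask: 11111111.11100000.00000000.00000000
AND operation:
Net:  00111001.11100000.00000000.00000000
Network: 57.224.0.0/11


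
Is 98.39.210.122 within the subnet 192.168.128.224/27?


Subnet network: 192.168.128.224
Test IP AND mask: 98.39.210.96
No, 98.39.210.122 is not in 192.168.128.224/27


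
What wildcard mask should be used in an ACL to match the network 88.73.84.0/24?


Subnet mask: 255.255.255.0
Wildcard = 255.255.255.255 - subnet mask
255 - 255 = 0
255 - 255 = 0
255 - 255 = 0
255 - 0 = 255
Wildcard: 0.0.0.255


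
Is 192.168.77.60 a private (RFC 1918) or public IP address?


RFC 1918 private ranges:
  10.0.0.0/8 (10.0.0.0 - 10.255.255.255)
  172.16.0.0/12 (172.16.0.0 - 172.31.255.255)
  192.168.0.0/16 (192.168.0.0 - 192.168.255.255)
Private (in 192.168.0.0/16)


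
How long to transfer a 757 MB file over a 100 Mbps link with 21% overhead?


Effective throughput = 100 * (1 - 21/100) = 79 Mbps
File size in Mb = 757 * 8 = 6056 Mb
Time = 6056 / 79
Time = 76.6582 seconds


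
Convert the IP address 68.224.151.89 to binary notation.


68 = 01000100
224 = 11100000
151 = 10010111
89 = 01011001
Binary: 01000100.11100000.10010111.01011001


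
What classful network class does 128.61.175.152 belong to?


First octet: 128
Binary: 10000000
10xxxxxx -> Class B (128-191)
Class B, default mask 255.255.0.0 (/16)


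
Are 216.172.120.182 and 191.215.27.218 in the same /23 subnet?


Mask: 255.255.254.0
216.172.120.182 AND mask = 216.172.120.0
191.215.27.218 AND mask = 191.215.26.0
No, different subnets (216.172.120.0 vs 191.215.26.0)


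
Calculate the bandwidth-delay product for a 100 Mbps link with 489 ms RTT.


BDP = bandwidth * RTT
= 100 Mbps * 489 ms
= 100 * 1e6 * 489 / 1000 bits
= 48900000 bits
= 6112500 bytes
= 5969.2383 KB
BDP = 48900000 bits (6112500 bytes)


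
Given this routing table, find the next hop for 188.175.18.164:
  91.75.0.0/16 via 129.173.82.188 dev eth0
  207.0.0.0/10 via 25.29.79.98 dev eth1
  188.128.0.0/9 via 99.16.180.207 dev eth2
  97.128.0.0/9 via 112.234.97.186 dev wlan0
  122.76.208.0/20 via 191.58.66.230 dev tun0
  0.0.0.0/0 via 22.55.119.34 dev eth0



Longest prefix match for 188.175.18.164:
  /16 91.75.0.0: no
  /10 207.0.0.0: no
  /9 188.128.0.0: MATCH
  /9 97.128.0.0: no
  /20 122.76.208.0: no
  /0 0.0.0.0: MATCH
Selected: next-hop 99.16.180.207 via eth2 (matched /9)


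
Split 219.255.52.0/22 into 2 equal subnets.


New prefix = 22 + 1 = 23
Each subnet has 512 addresses
  219.255.52.0/23
  219.255.54.0/23
Subnets: 219.255.52.0/23, 219.255.54.0/23


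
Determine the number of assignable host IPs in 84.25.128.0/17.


Host bits = 32 - 17 = 15
Total addresses = 2^15 = 32768
Usable = total - 2 (network and broadcast)
Usable hosts: 32766


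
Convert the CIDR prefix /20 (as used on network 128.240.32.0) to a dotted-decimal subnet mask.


/20 means 20 network bits, 12 host bits
Binary: 11111111111111111111000000000000
Mask: 255.255.240.0


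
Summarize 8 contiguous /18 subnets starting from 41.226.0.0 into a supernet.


Original prefix: /18
Number of subnets: 8 = 2^3
New prefix = 18 - 3 = 15
Supernet: 41.226.0.0/15


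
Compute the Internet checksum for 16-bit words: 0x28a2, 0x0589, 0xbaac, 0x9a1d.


Sum all words (with carry folding):
+ 0x28a2 = 0x28a2
+ 0x0589 = 0x2e2b
+ 0xbaac = 0xe8d7
+ 0x9a1d = 0x82f5
One's complement: ~0x82f5
Checksum = 0x7d0a


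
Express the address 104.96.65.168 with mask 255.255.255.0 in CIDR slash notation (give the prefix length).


Binary: 11111111.11111111.11111111.00000000
Count leading 1s
Prefix: /24


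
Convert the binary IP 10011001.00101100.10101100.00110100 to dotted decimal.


10011001 = 153
00101100 = 44
10101100 = 172
00110100 = 52
IP: 153.44.172.52


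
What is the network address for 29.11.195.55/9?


IP:   00011101.00001011.11000011.00110111
Mask: 11111111.10000000.00000000.00000000
AND operation:
Net:  00011101.00000000.00000000.00000000
Network: 29.0.0.0/9


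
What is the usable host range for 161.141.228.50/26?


Network: 161.141.228.0
Broadcast: 161.141.228.63
First usable = network + 1
Last usable = broadcast - 1
Range: 161.141.228.1 to 161.141.228.62


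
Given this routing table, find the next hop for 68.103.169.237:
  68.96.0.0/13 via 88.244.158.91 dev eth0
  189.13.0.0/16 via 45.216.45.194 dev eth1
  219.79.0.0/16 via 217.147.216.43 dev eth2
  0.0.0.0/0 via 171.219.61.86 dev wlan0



Longest prefix match for 68.103.169.237:
  /13 68.96.0.0: MATCH
  /16 189.13.0.0: no
  /16 219.79.0.0: no
  /0 0.0.0.0: MATCH
Selected: next-hop 88.244.158.91 via eth0 (matched /13)


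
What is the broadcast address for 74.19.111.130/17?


Network: 74.19.0.0/17
Host bits = 15
Set all host bits to 1:
Broadcast: 74.19.127.255


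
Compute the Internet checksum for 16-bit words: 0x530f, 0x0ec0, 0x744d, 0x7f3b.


Sum all words (with carry folding):
+ 0x530f = 0x530f
+ 0x0ec0 = 0x61cf
+ 0x744d = 0xd61c
+ 0x7f3b = 0x5558
One's complement: ~0x5558
Checksum = 0xaaa7


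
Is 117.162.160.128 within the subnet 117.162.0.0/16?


Subnet network: 117.162.0.0
Test IP AND mask: 117.162.0.0
Yes, 117.162.160.128 is in 117.162.0.0/16


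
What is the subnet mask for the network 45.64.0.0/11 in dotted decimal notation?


/11 means 11 network bits, 21 host bits
Binary: 11111111111000000000000000000000
Mask: 255.224.0.0


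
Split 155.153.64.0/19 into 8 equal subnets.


New prefix = 19 + 3 = 22
Each subnet has 1024 addresses
  155.153.64.0/22
  155.153.68.0/22
  155.153.72.0/22
  155.153.76.0/22
  155.153.80.0/22
  155.153.84.0/22
  155.153.88.0/22
  155.153.92.0/22
Subnets: 155.153.64.0/22, 155.153.68.0/22, 155.153.72.0/22, 155.153.76.0/22, 155.153.80.0/22, 155.153.84.0/22, 155.153.88.0/22, 155.153.92.0/22


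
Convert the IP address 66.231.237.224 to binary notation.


66 = 01000010
231 = 11100111
237 = 11101101
224 = 11100000
Binary: 01000010.11100111.11101101.11100000


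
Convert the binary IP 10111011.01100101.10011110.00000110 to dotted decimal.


10111011 = 187
01100101 = 101
10011110 = 158
00000110 = 6
IP: 187.101.158.6


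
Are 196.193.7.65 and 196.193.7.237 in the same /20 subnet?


Mask: 255.255.240.0
196.193.7.65 AND mask = 196.193.0.0
196.193.7.237 AND mask = 196.193.0.0
Yes, same subnet (196.193.0.0)


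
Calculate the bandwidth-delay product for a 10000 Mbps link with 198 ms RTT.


BDP = bandwidth * RTT
= 10000 Mbps * 198 ms
= 10000 * 1e6 * 198 / 1000 bits
= 1980000000 bits
= 247500000 bytes
= 241699.2188 KB
BDP = 1980000000 bits (247500000 bytes)


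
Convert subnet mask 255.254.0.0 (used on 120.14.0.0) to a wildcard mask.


Subnet mask: 255.254.0.0
Wildcard = 255.255.255.255 - subnet mask
255 - 255 = 0
255 - 254 = 1
255 - 0 = 255
255 - 0 = 255
Wildcard: 0.1.255.255


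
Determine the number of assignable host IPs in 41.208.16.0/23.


Host bits = 32 - 23 = 9
Total addresses = 2^9 = 512
Usable = total - 2 (network and broadcast)
Usable hosts: 510


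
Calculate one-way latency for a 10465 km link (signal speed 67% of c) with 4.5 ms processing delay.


Speed = 0.67 * 3e5 km/s = 201000 km/s
Propagation delay = 10465 / 201000 = 0.0521 s = 52.0647 ms
Processing delay = 4.5 ms
Total one-way latency = 56.5647 ms


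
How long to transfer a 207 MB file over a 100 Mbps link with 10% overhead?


Effective throughput = 100 * (1 - 10/100) = 90 Mbps
File size in Mb = 207 * 8 = 1656 Mb
Time = 1656 / 90
Time = 18.4 seconds


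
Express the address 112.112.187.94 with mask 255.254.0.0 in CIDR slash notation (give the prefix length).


Binary: 11111111.11111110.00000000.00000000
Count leading 1s
Prefix: /15


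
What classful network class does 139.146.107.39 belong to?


First octet: 139
Binary: 10001011
10xxxxxx -> Class B (128-191)
Class B, default mask 255.255.0.0 (/16)


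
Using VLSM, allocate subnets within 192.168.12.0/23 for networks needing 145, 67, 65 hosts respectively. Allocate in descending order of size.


145 hosts -> /24 (254 usable): 192.168.12.0/24
67 hosts -> /25 (126 usable): 192.168.13.0/25
65 hosts -> /25 (126 usable): 192.168.13.128/25
Allocation: 192.168.12.0/24 (145 hosts, 254 usable); 192.168.13.0/25 (67 hosts, 126 usable); 192.168.13.128/25 (65 hosts, 126 usable)


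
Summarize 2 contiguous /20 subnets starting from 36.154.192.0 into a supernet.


Original prefix: /20
Number of subnets: 2 = 2^1
New prefix = 20 - 1 = 19
Supernet: 36.154.192.0/19


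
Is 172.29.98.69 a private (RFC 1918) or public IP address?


RFC 1918 private ranges:
  10.0.0.0/8 (10.0.0.0 - 10.255.255.255)
  172.16.0.0/12 (172.16.0.0 - 172.31.255.255)
  192.168.0.0/16 (192.168.0.0 - 192.168.255.255)
Private (in 172.16.0.0/12)


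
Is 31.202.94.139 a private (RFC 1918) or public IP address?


RFC 1918 private ranges:
  10.0.0.0/8 (10.0.0.0 - 10.255.255.255)
  172.16.0.0/12 (172.16.0.0 - 172.31.255.255)
  192.168.0.0/16 (192.168.0.0 - 192.168.255.255)
Public (not in any RFC 1918 range)


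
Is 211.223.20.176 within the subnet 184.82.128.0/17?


Subnet network: 184.82.128.0
Test IP AND mask: 211.223.0.0
No, 211.223.20.176 is not in 184.82.128.0/17


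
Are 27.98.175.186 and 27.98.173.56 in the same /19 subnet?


Mask: 255.255.224.0
27.98.175.186 AND mask = 27.98.160.0
27.98.173.56 AND mask = 27.98.160.0
Yes, same subnet (27.98.160.0)


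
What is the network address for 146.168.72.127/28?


IP:   10010010.10101000.01001000.01111111
Mask: 11111111.11111111.11111111.11110000
AND operation:
Net:  10010010.10101000.01001000.01110000
Network: 146.168.72.112/28


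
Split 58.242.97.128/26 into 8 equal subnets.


New prefix = 26 + 3 = 29
Each subnet has 8 addresses
  58.242.97.128/29
  58.242.97.136/29
  58.242.97.144/29
  58.242.97.152/29
  58.242.97.160/29
  58.242.97.168/29
  58.242.97.176/29
  58.242.97.184/29
Subnets: 58.242.97.128/29, 58.242.97.136/29, 58.242.97.144/29, 58.242.97.152/29, 58.242.97.160/29, 58.242.97.168/29, 58.242.97.176/29, 58.242.97.184/29


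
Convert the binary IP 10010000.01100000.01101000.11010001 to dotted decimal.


10010000 = 144
01100000 = 96
01101000 = 104
11010001 = 209
IP: 144.96.104.209


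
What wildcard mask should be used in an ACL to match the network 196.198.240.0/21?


Subnet mask: 255.255.248.0
Wildcard = 255.255.255.255 - subnet mask
255 - 255 = 0
255 - 255 = 0
255 - 248 = 7
255 - 0 = 255
Wildcard: 0.0.7.255


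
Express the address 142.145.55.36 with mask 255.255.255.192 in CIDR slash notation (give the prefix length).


Binary: 11111111.11111111.11111111.11000000
Count leading 1s
Prefix: /26


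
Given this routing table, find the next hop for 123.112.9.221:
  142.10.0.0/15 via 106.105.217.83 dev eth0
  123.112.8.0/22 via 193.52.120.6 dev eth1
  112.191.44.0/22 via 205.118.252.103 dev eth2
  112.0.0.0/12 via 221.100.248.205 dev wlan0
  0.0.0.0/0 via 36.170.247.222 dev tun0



Longest prefix match for 123.112.9.221:
  /15 142.10.0.0: no
  /22 123.112.8.0: MATCH
  /22 112.191.44.0: no
  /12 112.0.0.0: no
  /0 0.0.0.0: MATCH
Selected: next-hop 193.52.120.6 via eth1 (matched /22)


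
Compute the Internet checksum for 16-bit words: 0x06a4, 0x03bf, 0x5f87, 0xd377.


Sum all words (with carry folding):
+ 0x06a4 = 0x06a4
+ 0x03bf = 0x0a63
+ 0x5f87 = 0x69ea
+ 0xd377 = 0x3d62
One's complement: ~0x3d62
Checksum = 0xc29d


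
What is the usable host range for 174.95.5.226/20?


Network: 174.95.0.0
Broadcast: 174.95.15.255
First usable = network + 1
Last usable = broadcast - 1
Range: 174.95.0.1 to 174.95.15.254


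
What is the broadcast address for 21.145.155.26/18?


Network: 21.145.128.0/18
Host bits = 14
Set all host bits to 1:
Broadcast: 21.145.191.255


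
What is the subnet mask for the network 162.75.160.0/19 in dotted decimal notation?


/19 means 19 network bits, 13 host bits
Binary: 11111111111111111110000000000000
Mask: 255.255.224.0


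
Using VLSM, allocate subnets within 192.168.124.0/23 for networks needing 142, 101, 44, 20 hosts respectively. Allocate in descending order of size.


142 hosts -> /24 (254 usable): 192.168.124.0/24
101 hosts -> /25 (126 usable): 192.168.125.0/25
44 hosts -> /26 (62 usable): 192.168.125.128/26
20 hosts -> /27 (30 usable): 192.168.125.192/27
Allocation: 192.168.124.0/24 (142 hosts, 254 usable); 192.168.125.0/25 (101 hosts, 126 usable); 192.168.125.128/26 (44 hosts, 62 usable); 192.168.125.192/27 (20 hosts, 30 usable)


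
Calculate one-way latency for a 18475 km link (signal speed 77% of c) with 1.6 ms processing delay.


Speed = 0.77 * 3e5 km/s = 231000 km/s
Propagation delay = 18475 / 231000 = 0.08 s = 79.9784 ms
Processing delay = 1.6 ms
Total one-way latency = 81.5784 ms


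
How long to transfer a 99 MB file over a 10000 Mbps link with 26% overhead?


Effective throughput = 10000 * (1 - 26/100) = 7400 Mbps
File size in Mb = 99 * 8 = 792 Mb
Time = 792 / 7400
Time = 0.107 seconds


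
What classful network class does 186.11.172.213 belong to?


First octet: 186
Binary: 10111010
10xxxxxx -> Class B (128-191)
Class B, default mask 255.255.0.0 (/16)


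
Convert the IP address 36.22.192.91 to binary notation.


36 = 00100100
22 = 00010110
192 = 11000000
91 = 01011011
Binary: 00100100.00010110.11000000.01011011


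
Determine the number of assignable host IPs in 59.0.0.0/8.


Host bits = 32 - 8 = 24
Total addresses = 2^24 = 16777216
Usable = total - 2 (network and broadcast)
Usable hosts: 16777214


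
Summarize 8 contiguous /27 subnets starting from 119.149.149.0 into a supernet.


Original prefix: /27
Number of subnets: 8 = 2^3
New prefix = 27 - 3 = 24
Supernet: 119.149.149.0/24


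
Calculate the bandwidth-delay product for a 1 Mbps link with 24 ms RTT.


BDP = bandwidth * RTT
= 1 Mbps * 24 ms
= 1 * 1e6 * 24 / 1000 bits
= 24000 bits
= 3000 bytes
= 2.9297 KB
BDP = 24000 bits (3000 bytes)


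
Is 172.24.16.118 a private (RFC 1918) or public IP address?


RFC 1918 private ranges:
  10.0.0.0/8 (10.0.0.0 - 10.255.255.255)
  172.16.0.0/12 (172.16.0.0 - 172.31.255.255)
  192.168.0.0/16 (192.168.0.0 - 192.168.255.255)
Private (in 172.16.0.0/12)


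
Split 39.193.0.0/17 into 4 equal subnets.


New prefix = 17 + 2 = 19
Each subnet has 8192 addresses
  39.193.0.0/19
  39.193.32.0/19
  39.193.64.0/19
  39.193.96.0/19
Subnets: 39.193.0.0/19, 39.193.32.0/19, 39.193.64.0/19, 39.193.96.0/19


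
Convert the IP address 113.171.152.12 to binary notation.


113 = 01110001
171 = 10101011
152 = 10011000
12 = 00001100
Binary: 01110001.10101011.10011000.00001100


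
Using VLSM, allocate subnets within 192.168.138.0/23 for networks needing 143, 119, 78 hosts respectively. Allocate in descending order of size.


143 hosts -> /24 (254 usable): 192.168.138.0/24
119 hosts -> /25 (126 usable): 192.168.139.0/25
78 hosts -> /25 (126 usable): 192.168.139.128/25
Allocation: 192.168.138.0/24 (143 hosts, 254 usable); 192.168.139.0/25 (119 hosts, 126 usable); 192.168.139.128/25 (78 hosts, 126 usable)


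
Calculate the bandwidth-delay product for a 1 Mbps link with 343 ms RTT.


BDP = bandwidth * RTT
= 1 Mbps * 343 ms
= 1 * 1e6 * 343 / 1000 bits
= 343000 bits
= 42875 bytes
= 41.8701 KB
BDP = 343000 bits (42875 bytes)


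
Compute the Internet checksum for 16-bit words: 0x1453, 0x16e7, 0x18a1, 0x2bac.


Sum all words (with carry folding):
+ 0x1453 = 0x1453
+ 0x16e7 = 0x2b3a
+ 0x18a1 = 0x43db
+ 0x2bac = 0x6f87
One's complement: ~0x6f87
Checksum = 0x9078


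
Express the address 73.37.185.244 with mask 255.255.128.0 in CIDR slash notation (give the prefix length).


Binary: 11111111.11111111.10000000.00000000
Count leading 1s
Prefix: /17


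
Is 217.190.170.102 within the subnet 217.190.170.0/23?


Subnet network: 217.190.170.0
Test IP AND mask: 217.190.170.0
Yes, 217.190.170.102 is in 217.190.170.0/23


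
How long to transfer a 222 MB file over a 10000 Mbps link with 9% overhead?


Effective throughput = 10000 * (1 - 9/100) = 9100 Mbps
File size in Mb = 222 * 8 = 1776 Mb
Time = 1776 / 9100
Time = 0.1952 seconds


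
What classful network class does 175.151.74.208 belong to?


First octet: 175
Binary: 10101111
10xxxxxx -> Class B (128-191)
Class B, default mask 255.255.0.0 (/16)


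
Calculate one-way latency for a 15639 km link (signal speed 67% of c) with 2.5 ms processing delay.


Speed = 0.67 * 3e5 km/s = 201000 km/s
Propagation delay = 15639 / 201000 = 0.0778 s = 77.806 ms
Processing delay = 2.5 ms
Total one-way latency = 80.306 ms


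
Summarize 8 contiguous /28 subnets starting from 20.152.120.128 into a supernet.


Original prefix: /28
Number of subnets: 8 = 2^3
New prefix = 28 - 3 = 25
Supernet: 20.152.120.128/25


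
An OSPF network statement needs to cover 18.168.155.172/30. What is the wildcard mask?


Subnet mask: 255.255.255.252
Wildcard = 255.255.255.255 - subnet mask
255 - 255 = 0
255 - 255 = 0
255 - 255 = 0
255 - 252 = 3
Wildcard: 0.0.0.3


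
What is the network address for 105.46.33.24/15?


IP:   01101001.00101110.00100001.00011000
Mask: 11111111.11111110.00000000.00000000
AND operation:
Net:  01101001.00101110.00000000.00000000
Network: 105.46.0.0/15


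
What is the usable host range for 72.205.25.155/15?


Network: 72.204.0.0
Broadcast: 72.205.255.255
First usable = network + 1
Last usable = broadcast - 1
Range: 72.204.0.1 to 72.205.255.254


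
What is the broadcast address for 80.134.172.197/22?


Network: 80.134.172.0/22
Host bits = 10
Set all host bits to 1:
Broadcast: 80.134.175.255


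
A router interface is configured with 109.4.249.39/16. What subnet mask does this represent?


/16 means 16 network bits, 16 host bits
Binary: 11111111111111110000000000000000
Mask: 255.255.0.0


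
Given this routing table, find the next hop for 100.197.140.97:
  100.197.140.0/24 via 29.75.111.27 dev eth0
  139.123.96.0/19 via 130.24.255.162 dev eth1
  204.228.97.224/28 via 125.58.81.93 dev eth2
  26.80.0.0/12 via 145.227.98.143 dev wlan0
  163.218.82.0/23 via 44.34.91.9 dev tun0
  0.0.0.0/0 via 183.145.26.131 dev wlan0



Longest prefix match for 100.197.140.97:
  /24 100.197.140.0: MATCH
  /19 139.123.96.0: no
  /28 204.228.97.224: no
  /12 26.80.0.0: no
  /23 163.218.82.0: no
  /0 0.0.0.0: MATCH
Selected: next-hop 29.75.111.27 via eth0 (matched /24)


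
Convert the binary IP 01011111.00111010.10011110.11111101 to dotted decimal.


01011111 = 95
00111010 = 58
10011110 = 158
11111101 = 253
IP: 95.58.158.253


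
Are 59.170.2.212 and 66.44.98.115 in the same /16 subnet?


Mask: 255.255.0.0
59.170.2.212 AND mask = 59.170.0.0
66.44.98.115 AND mask = 66.44.0.0
No, different subnets (59.170.0.0 vs 66.44.0.0)


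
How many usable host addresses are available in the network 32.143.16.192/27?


Host bits = 32 - 27 = 5
Total addresses = 2^5 = 32
Usable = total - 2 (network and broadcast)
Usable hosts: 30


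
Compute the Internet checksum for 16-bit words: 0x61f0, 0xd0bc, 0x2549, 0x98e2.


Sum all words (with carry folding):
+ 0x61f0 = 0x61f0
+ 0xd0bc = 0x32ad
+ 0x2549 = 0x57f6
+ 0x98e2 = 0xf0d8
One's complement: ~0xf0d8
Checksum = 0x0f27


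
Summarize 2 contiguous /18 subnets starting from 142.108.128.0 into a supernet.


Original prefix: /18
Number of subnets: 2 = 2^1
New prefix = 18 - 1 = 17
Supernet: 142.108.128.0/17


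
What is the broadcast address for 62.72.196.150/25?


Network: 62.72.196.128/25
Host bits = 7
Set all host bits to 1:
Broadcast: 62.72.196.255


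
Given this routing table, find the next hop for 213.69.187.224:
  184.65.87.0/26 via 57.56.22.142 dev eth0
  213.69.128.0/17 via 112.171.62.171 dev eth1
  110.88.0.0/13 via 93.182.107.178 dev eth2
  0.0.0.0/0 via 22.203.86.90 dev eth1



Longest prefix match for 213.69.187.224:
  /26 184.65.87.0: no
  /17 213.69.128.0: MATCH
  /13 110.88.0.0: no
  /0 0.0.0.0: MATCH
Selected: next-hop 112.171.62.171 via eth1 (matched /17)


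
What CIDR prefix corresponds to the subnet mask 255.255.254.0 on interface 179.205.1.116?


Binary: 11111111.11111111.11111110.00000000
Count leading 1s
Prefix: /23


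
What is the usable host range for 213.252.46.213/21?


Network: 213.252.40.0
Broadcast: 213.252.47.255
First usable = network + 1
Last usable = broadcast - 1
Range: 213.252.40.1 to 213.252.47.254


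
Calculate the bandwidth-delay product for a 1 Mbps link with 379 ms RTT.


BDP = bandwidth * RTT
= 1 Mbps * 379 ms
= 1 * 1e6 * 379 / 1000 bits
= 379000 bits
= 47375 bytes
= 46.2646 KB
BDP = 379000 bits (47375 bytes)
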